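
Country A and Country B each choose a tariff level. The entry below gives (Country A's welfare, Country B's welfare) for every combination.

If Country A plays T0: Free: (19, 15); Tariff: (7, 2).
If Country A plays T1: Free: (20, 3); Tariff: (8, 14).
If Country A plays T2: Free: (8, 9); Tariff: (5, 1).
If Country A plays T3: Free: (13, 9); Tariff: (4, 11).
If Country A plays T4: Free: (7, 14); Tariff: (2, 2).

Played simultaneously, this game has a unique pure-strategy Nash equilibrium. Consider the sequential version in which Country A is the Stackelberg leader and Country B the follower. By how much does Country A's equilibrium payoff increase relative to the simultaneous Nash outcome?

Country B best-responds to each possible Country A move:
- T0: BR = Free, leader payoff 19.
- T1: BR = Tariff, leader payoff 8.
- T2: BR = Free, leader payoff 8.
- T3: BR = Tariff, leader payoff 4.
- T4: BR = Free, leader payoff 7.
Maximizing over 19, 8, 8, 4, 7, Country A chooses T0. Subgame-perfect outcome: (T0, Free) with payoffs (19, 15).
Under simultaneous play:
Country A's best replies: Free→T1; Tariff→T1.
Country B's best replies: T0→Free; T1→Tariff; T2→Free; T3→Tariff; T4→Free.
The unique mutual best reply is (T1, Tariff), giving (8, 14).
Country A's commitment gain: 19 − 8 = 11.

11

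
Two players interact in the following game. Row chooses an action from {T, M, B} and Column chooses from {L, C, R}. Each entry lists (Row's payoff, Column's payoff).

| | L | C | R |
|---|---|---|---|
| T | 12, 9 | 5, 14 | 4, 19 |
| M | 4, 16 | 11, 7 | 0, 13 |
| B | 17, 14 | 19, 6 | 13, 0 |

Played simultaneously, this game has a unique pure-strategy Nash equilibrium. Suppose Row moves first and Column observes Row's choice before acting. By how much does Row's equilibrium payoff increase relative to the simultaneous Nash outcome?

0

Work backward from Column's decision.
- T → Column plays R (best of 9, 14, 19); Row gets 4.
- M → Column plays L (best of 16, 7, 13); Row gets 4.
- B → Column plays L (best of 14, 6, 0); Row gets 17.
Row's induced payoffs are 4, 4, 17, so Row commits to B. Subgame-perfect outcome: (B, L) with payoffs (17, 14).
For the simultaneous game, intersect best replies.
Row's best replies: L→B; C→B; R→B.
Column's best replies: T→R; M→L; B→L.
Only (B, L) has each player best-responding; Nash payoffs (17, 14).
Row's commitment gain: 17 − 17 = 0.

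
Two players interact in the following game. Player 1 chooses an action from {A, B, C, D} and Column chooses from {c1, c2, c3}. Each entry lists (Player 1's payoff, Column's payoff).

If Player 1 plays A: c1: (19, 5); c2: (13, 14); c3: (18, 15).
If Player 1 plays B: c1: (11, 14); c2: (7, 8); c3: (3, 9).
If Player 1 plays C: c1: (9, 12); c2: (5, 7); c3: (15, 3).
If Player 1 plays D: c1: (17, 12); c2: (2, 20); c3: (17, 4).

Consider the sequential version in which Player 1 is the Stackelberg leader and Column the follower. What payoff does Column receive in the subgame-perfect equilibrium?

Column best-responds to each possible Player 1 move:
- A: BR = c3, leader payoff 18.
- B: BR = c1, leader payoff 11.
- C: BR = c1, leader payoff 9.
- D: BR = c2, leader payoff 2.
Maximizing over 18, 11, 9, 2, Player 1 chooses A. Subgame-perfect outcome: (A, c3) with payoffs (18, 15).

15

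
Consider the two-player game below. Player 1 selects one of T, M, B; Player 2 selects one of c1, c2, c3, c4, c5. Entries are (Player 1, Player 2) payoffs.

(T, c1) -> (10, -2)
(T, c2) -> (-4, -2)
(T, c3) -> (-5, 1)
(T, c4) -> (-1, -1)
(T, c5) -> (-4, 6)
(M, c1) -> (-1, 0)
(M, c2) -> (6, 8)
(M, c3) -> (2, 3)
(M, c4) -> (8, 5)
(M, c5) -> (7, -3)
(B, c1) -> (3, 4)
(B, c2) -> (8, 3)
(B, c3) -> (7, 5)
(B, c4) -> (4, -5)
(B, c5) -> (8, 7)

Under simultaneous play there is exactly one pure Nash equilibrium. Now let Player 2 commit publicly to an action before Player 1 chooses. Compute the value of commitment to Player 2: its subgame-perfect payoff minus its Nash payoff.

0

Player 1 best-responds to each possible Player 2 move:
- c1: BR = T, leader payoff -2.
- c2: BR = B, leader payoff 3.
- c3: BR = B, leader payoff 5.
- c4: BR = M, leader payoff 5.
- c5: BR = B, leader payoff 7.
Among -2, 3, 5, 5, 7, the best is 7 at c5. Subgame-perfect outcome: (B, c5) with payoffs (8, 7).
Under simultaneous play:
Player 1's best replies: c1→T; c2→B; c3→B; c4→M; c5→B.
Player 2's best replies: T→c5; M→c2; B→c5.
The unique mutual best reply is (B, c5), giving (8, 7).
Player 2's commitment gain: 7 − 7 = 0.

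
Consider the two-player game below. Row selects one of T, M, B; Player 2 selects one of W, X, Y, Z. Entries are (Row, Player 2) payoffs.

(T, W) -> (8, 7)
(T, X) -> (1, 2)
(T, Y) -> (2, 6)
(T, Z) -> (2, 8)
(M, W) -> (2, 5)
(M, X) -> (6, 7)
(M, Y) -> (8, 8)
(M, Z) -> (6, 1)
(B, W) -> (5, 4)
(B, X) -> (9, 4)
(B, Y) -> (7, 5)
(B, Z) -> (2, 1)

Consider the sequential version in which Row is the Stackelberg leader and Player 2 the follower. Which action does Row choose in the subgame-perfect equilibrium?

M

Solve by backward induction (Row leads).
- T: Player 2 compares 7, 2, 6, 8 and picks Z; Row would get 2.
- M: Player 2 compares 5, 7, 8, 1 and picks Y; Row would get 8.
- B: Player 2 compares 4, 4, 5, 1 and picks Y; Row would get 7.
Among 2, 8, 7, the best is 8 at M. Subgame-perfect outcome: (M, Y) with payoffs (8, 8).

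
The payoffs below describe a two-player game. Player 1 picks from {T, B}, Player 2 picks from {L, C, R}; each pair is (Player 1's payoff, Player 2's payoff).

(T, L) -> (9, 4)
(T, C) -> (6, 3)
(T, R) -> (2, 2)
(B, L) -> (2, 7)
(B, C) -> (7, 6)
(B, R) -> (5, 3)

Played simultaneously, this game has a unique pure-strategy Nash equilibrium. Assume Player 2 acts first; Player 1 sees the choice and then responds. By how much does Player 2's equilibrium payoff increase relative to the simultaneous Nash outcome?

2

Work backward from Player 1's decision.
- L: Player 1 compares 9, 2 and picks T; Player 2 would get 4.
- C: Player 1 compares 6, 7 and picks B; Player 2 would get 6.
- R: Player 1 compares 2, 5 and picks B; Player 2 would get 3.
Maximizing over 4, 6, 3, Player 2 chooses C. Subgame-perfect outcome: (B, C) with payoffs (7, 6).
Under simultaneous play:
Player 1's best replies: L→T; C→B; R→B.
Player 2's best replies: T→L; B→L.
The unique mutual best reply is (T, L), giving (9, 4).
Player 2's commitment gain: 6 − 4 = 2.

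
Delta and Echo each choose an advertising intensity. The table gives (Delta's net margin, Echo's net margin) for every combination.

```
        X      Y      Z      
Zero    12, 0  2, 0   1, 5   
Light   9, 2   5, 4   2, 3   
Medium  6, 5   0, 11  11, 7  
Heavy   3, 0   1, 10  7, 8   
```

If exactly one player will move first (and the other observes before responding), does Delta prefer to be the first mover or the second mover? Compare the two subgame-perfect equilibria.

If Delta leads: Echo's best replies are Zero→Z, Light→Y, Medium→Y, Heavy→Y; Delta's induced payoffs 1, 5, 0, 1; outcome (Light, Y), payoffs (5, 4).
If Echo leads: Delta's best replies are X→Zero, Y→Light, Z→Medium; Echo's induced payoffs 0, 4, 7; outcome (Medium, Z), payoffs (11, 7).
Delta gets 5 moving first and 11 moving second, so Delta prefers to move second.

second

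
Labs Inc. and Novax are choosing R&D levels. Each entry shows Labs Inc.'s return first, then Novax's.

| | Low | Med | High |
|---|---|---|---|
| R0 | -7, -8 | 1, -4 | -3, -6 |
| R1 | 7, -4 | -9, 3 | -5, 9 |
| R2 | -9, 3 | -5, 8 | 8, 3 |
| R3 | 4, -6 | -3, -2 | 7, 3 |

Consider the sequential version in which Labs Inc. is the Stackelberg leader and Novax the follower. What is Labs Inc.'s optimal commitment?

R3

Backward induction with Labs Inc. moving first.
- R0 → Novax plays Med (best of -8, -4, -6); Labs Inc. gets 1.
- R1 → Novax plays High (best of -4, 3, 9); Labs Inc. gets -5.
- R2 → Novax plays Med (best of 3, 8, 3); Labs Inc. gets -5.
- R3 → Novax plays High (best of -6, -2, 3); Labs Inc. gets 7.
Labs Inc.'s induced payoffs are 1, -5, -5, 7, so Labs Inc. commits to R3. Subgame-perfect outcome: (R3, High) with payoffs (7, 3).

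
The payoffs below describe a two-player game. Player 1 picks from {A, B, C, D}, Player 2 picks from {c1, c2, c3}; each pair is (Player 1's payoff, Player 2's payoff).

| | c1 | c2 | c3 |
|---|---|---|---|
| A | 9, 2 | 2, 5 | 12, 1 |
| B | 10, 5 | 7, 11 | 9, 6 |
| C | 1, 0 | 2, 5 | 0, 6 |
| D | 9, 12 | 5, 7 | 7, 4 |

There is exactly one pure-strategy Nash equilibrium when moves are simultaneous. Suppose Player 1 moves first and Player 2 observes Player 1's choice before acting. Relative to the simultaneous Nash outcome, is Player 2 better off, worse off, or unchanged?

Backward induction with Player 1 moving first.
- A: Player 2 compares 2, 5, 1 and picks c2; Player 1 would get 2.
- B: Player 2 compares 5, 11, 6 and picks c2; Player 1 would get 7.
- C: Player 2 compares 0, 5, 6 and picks c3; Player 1 would get 0.
- D: Player 2 compares 12, 7, 4 and picks c1; Player 1 would get 9.
Player 1's induced payoffs are 2, 7, 0, 9, so Player 1 commits to D. Subgame-perfect outcome: (D, c1) with payoffs (9, 12).
For the simultaneous game, intersect best replies.
Player 1's best replies: c1→B; c2→B; c3→A.
Player 2's best replies: A→c2; B→c2; C→c3; D→c1.
The unique mutual best reply is (B, c2), giving (7, 11).
Player 2 earns 12 sequentially versus 11 at the Nash outcome: better off.

better off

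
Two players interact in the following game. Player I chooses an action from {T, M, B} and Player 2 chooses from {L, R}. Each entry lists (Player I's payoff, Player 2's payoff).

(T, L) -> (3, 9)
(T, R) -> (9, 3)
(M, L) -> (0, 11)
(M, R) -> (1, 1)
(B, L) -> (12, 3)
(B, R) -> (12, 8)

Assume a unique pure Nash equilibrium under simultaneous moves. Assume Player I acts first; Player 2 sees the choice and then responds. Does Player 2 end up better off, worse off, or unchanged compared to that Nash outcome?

Work backward from Player 2's decision.
- T → Player 2 plays L (best of 9, 3); Player I gets 3.
- M → Player 2 plays L (best of 11, 1); Player I gets 0.
- B → Player 2 plays R (best of 3, 8); Player I gets 12.
Among 3, 0, 12, the best is 12 at B. Subgame-perfect outcome: (B, R) with payoffs (12, 8).
For the simultaneous game, intersect best replies.
Player I's best replies: L→B; R→B.
Player 2's best replies: T→L; M→L; B→R.
The unique mutual best reply is (B, R), giving (12, 8).
Player 2 earns 8 sequentially versus 8 at the Nash outcome: unchanged.

unchanged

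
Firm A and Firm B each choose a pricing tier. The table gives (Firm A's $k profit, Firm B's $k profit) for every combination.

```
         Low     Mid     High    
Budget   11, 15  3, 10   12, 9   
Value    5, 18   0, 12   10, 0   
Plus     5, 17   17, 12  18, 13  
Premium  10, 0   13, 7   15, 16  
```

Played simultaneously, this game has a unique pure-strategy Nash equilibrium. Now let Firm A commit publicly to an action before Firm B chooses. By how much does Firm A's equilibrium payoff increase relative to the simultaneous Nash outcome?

Work backward from Firm B's decision.
- Budget: Firm B compares 15, 10, 9 and picks Low; Firm A would get 11.
- Value: Firm B compares 18, 12, 0 and picks Low; Firm A would get 5.
- Plus: Firm B compares 17, 12, 13 and picks Low; Firm A would get 5.
- Premium: Firm B compares 0, 7, 16 and picks High; Firm A would get 15.
Among 11, 5, 5, 15, the best is 15 at Premium. Subgame-perfect outcome: (Premium, High) with payoffs (15, 16).
Now find the simultaneous Nash equilibrium.
Firm A's best replies: Low→Budget; Mid→Plus; High→Plus.
Firm B's best replies: Budget→Low; Value→Low; Plus→Low; Premium→High.
Only (Budget, Low) has each player best-responding; Nash payoffs (11, 15).
Firm A's commitment gain: 15 − 11 = 4.

4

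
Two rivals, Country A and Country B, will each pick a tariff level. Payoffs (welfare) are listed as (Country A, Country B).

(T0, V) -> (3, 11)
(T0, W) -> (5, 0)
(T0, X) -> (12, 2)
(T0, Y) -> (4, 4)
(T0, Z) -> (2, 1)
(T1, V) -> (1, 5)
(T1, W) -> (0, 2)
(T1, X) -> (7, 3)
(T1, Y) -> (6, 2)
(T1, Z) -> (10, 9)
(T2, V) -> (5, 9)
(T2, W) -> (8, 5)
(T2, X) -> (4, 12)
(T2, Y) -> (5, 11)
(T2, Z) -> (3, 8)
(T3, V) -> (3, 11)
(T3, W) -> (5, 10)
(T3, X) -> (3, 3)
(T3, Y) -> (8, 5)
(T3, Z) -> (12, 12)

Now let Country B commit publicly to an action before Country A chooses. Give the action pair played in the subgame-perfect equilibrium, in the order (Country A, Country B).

(T3, Z)

Country A best-responds to each possible Country B move:
- V: BR = T2, leader payoff 9.
- W: BR = T2, leader payoff 5.
- X: BR = T0, leader payoff 2.
- Y: BR = T3, leader payoff 5.
- Z: BR = T3, leader payoff 12.
Among 9, 5, 2, 5, 12, the best is 12 at Z. Subgame-perfect outcome: (T3, Z) with payoffs (12, 12).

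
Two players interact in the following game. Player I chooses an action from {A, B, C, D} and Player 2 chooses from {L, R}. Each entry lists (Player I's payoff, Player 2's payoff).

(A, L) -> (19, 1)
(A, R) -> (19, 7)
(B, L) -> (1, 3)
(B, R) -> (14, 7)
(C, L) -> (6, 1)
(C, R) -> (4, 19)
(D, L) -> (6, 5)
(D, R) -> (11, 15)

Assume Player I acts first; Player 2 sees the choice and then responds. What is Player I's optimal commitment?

A

Solve by backward induction (Player I leads).
- A: Player 2 compares 1, 7 and picks R; Player I would get 19.
- B: Player 2 compares 3, 7 and picks R; Player I would get 14.
- C: Player 2 compares 1, 19 and picks R; Player I would get 4.
- D: Player 2 compares 5, 15 and picks R; Player I would get 11.
Among 19, 14, 4, 11, the best is 19 at A. Subgame-perfect outcome: (A, R) with payoffs (19, 7).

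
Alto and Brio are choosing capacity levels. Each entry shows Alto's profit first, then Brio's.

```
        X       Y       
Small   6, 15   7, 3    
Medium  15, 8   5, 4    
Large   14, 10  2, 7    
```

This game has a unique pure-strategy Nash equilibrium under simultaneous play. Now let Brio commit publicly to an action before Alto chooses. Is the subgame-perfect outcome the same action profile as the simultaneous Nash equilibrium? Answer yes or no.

Solve by backward induction (Brio leads).
- X → Alto plays Medium (best of 6, 15, 14); Brio gets 8.
- Y → Alto plays Small (best of 7, 5, 2); Brio gets 3.
Brio's induced payoffs are 8, 3, so Brio commits to X. Subgame-perfect outcome: (Medium, X) with payoffs (15, 8).
For the simultaneous game, intersect best replies.
Alto's best replies: X→Medium; Y→Small.
Brio's best replies: Small→X; Medium→X; Large→X.
The unique mutual best reply is (Medium, X), giving (15, 8).
Sequential outcome (Medium, X) coincides with the Nash profile (Medium, X).

yes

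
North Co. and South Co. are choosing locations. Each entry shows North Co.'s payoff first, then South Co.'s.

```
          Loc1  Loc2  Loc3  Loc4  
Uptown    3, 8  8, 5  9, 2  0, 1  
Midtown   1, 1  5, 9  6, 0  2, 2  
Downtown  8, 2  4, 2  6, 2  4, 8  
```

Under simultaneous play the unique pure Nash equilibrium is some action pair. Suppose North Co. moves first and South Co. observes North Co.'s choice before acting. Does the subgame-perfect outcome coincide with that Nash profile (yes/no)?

Solve by backward induction (North Co. leads).
- Uptown → South Co. plays Loc1 (best of 8, 5, 2, 1); North Co. gets 3.
- Midtown → South Co. plays Loc2 (best of 1, 9, 0, 2); North Co. gets 5.
- Downtown → South Co. plays Loc4 (best of 2, 2, 2, 8); North Co. gets 4.
North Co.'s induced payoffs are 3, 5, 4, so North Co. commits to Midtown. Subgame-perfect outcome: (Midtown, Loc2) with payoffs (5, 9).
For the simultaneous game, intersect best replies.
North Co.'s best replies: Loc1→Downtown; Loc2→Uptown; Loc3→Uptown; Loc4→Downtown.
South Co.'s best replies: Uptown→Loc1; Midtown→Loc2; Downtown→Loc4.
The unique mutual best reply is (Downtown, Loc4), giving (4, 8).
Sequential outcome (Midtown, Loc2) differs from the Nash profile (Downtown, Loc4).

no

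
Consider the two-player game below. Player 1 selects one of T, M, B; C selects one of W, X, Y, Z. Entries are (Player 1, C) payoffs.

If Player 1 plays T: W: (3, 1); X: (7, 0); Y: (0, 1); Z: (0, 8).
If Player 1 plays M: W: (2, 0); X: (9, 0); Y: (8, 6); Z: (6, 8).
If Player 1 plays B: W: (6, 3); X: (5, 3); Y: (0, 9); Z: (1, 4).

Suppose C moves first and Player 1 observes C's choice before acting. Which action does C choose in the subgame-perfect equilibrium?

Z

Solve by backward induction (C leads).
- W: BR = B, leader payoff 3.
- X: BR = M, leader payoff 0.
- Y: BR = M, leader payoff 6.
- Z: BR = M, leader payoff 8.
C's induced payoffs are 3, 0, 6, 8, so C commits to Z. Subgame-perfect outcome: (M, Z) with payoffs (6, 8).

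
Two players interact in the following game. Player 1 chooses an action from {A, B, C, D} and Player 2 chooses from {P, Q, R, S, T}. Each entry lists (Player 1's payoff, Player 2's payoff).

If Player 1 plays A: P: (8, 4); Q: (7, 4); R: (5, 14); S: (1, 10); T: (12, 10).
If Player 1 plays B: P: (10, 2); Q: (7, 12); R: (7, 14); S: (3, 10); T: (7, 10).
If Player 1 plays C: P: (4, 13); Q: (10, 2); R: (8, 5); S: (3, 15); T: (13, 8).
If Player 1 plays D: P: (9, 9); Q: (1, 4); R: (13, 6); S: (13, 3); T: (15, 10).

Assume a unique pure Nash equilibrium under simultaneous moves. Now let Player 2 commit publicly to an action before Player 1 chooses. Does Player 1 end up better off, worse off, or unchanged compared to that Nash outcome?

Solve by backward induction (Player 2 leads).
- P: BR = B, leader payoff 2.
- Q: BR = C, leader payoff 2.
- R: BR = D, leader payoff 6.
- S: BR = D, leader payoff 3.
- T: BR = D, leader payoff 10.
Player 2's induced payoffs are 2, 2, 6, 3, 10, so Player 2 commits to T. Subgame-perfect outcome: (D, T) with payoffs (15, 10).
For the simultaneous game, intersect best replies.
Player 1's best replies: P→B; Q→C; R→D; S→D; T→D.
Player 2's best replies: A→R; B→R; C→S; D→T.
Only (D, T) has each player best-responding; Nash payoffs (15, 10).
Player 1 earns 15 sequentially versus 15 at the Nash outcome: unchanged.

unchanged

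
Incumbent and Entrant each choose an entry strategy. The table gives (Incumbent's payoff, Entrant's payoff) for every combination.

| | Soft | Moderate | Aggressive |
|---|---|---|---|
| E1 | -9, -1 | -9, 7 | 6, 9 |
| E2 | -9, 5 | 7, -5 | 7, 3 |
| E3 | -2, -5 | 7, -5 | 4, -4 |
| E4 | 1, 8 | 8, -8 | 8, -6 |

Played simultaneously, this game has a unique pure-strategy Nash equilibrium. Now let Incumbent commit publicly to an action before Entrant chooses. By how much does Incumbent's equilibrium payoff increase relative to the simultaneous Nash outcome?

Work backward from Entrant's decision.
- E1 → Entrant plays Aggressive (best of -1, 7, 9); Incumbent gets 6.
- E2 → Entrant plays Soft (best of 5, -5, 3); Incumbent gets -9.
- E3 → Entrant plays Aggressive (best of -5, -5, -4); Incumbent gets 4.
- E4 → Entrant plays Soft (best of 8, -8, -6); Incumbent gets 1.
Among 6, -9, 4, 1, the best is 6 at E1. Subgame-perfect outcome: (E1, Aggressive) with payoffs (6, 9).
For the simultaneous game, intersect best replies.
Incumbent's best replies: Soft→E4; Moderate→E4; Aggressive→E4.
Entrant's best replies: E1→Aggressive; E2→Soft; E3→Aggressive; E4→Soft.
The unique mutual best reply is (E4, Soft), giving (1, 8).
Incumbent's commitment gain: 6 − 1 = 5.

5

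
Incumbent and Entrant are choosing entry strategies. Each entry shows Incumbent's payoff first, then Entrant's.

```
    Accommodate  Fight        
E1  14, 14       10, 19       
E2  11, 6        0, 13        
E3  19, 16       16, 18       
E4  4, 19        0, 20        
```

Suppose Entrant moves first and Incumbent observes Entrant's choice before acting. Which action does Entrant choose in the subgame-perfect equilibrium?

Backward induction with Entrant moving first.
- Accommodate: Incumbent compares 14, 11, 19, 4 and picks E3; Entrant would get 16.
- Fight: Incumbent compares 10, 0, 16, 0 and picks E3; Entrant would get 18.
Entrant's induced payoffs are 16, 18, so Entrant commits to Fight. Subgame-perfect outcome: (E3, Fight) with payoffs (16, 18).

Fight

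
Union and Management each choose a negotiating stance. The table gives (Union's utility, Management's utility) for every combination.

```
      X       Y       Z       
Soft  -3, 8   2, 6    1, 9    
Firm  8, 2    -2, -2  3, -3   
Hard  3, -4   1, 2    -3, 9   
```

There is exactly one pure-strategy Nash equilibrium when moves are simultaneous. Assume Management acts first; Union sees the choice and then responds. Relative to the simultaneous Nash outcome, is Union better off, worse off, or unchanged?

worse off

Union best-responds to each possible Management move:
- X: BR = Firm, leader payoff 2.
- Y: BR = Soft, leader payoff 6.
- Z: BR = Firm, leader payoff -3.
Among 2, 6, -3, the best is 6 at Y. Subgame-perfect outcome: (Soft, Y) with payoffs (2, 6).
Under simultaneous play:
Union's best replies: X→Firm; Y→Soft; Z→Firm.
Management's best replies: Soft→Z; Firm→X; Hard→Z.
Only (Firm, X) has each player best-responding; Nash payoffs (8, 2).
Union earns 2 sequentially versus 8 at the Nash outcome: worse off.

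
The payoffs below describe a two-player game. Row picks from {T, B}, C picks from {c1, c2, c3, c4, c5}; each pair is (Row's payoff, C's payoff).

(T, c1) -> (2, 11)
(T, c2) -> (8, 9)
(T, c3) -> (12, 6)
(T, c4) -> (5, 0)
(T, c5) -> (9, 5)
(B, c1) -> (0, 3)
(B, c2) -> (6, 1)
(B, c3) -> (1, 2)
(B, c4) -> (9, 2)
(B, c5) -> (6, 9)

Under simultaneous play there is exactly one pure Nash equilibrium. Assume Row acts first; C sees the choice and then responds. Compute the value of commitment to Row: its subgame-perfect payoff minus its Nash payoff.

Backward induction with Row moving first.
- T: BR = c1, leader payoff 2.
- B: BR = c5, leader payoff 6.
Row's induced payoffs are 2, 6, so Row commits to B. Subgame-perfect outcome: (B, c5) with payoffs (6, 9).
Under simultaneous play:
Row's best replies: c1→T; c2→T; c3→T; c4→B; c5→T.
C's best replies: T→c1; B→c5.
Only (T, c1) has each player best-responding; Nash payoffs (2, 11).
Row's commitment gain: 6 − 2 = 4.

4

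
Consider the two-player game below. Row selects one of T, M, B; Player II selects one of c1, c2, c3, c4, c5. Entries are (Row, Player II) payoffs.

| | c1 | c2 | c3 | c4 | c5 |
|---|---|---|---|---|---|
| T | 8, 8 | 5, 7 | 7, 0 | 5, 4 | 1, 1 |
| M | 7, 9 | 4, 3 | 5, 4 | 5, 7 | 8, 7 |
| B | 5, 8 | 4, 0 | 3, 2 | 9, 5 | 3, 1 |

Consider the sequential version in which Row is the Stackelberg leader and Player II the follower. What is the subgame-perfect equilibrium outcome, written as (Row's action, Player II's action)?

Solve by backward induction (Row leads).
- T: Player II compares 8, 7, 0, 4, 1 and picks c1; Row would get 8.
- M: Player II compares 9, 3, 4, 7, 7 and picks c1; Row would get 7.
- B: Player II compares 8, 0, 2, 5, 1 and picks c1; Row would get 5.
Maximizing over 8, 7, 5, Row chooses T. Subgame-perfect outcome: (T, c1) with payoffs (8, 8).

(T, c1)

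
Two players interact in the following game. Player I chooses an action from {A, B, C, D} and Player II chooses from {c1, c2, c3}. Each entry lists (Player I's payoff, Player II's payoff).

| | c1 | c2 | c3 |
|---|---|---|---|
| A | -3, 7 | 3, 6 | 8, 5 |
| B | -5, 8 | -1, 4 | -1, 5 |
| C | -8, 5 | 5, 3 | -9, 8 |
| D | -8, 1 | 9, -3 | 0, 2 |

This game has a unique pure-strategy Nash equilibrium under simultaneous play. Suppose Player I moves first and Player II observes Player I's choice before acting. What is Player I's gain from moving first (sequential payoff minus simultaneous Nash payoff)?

3

Work backward from Player II's decision.
- A: BR = c1, leader payoff -3.
- B: BR = c1, leader payoff -5.
- C: BR = c3, leader payoff -9.
- D: BR = c3, leader payoff 0.
Among -3, -5, -9, 0, the best is 0 at D. Subgame-perfect outcome: (D, c3) with payoffs (0, 2).
For the simultaneous game, intersect best replies.
Player I's best replies: c1→A; c2→D; c3→A.
Player II's best replies: A→c1; B→c1; C→c3; D→c3.
The unique mutual best reply is (A, c1), giving (-3, 7).
Player I's commitment gain: 0 − -3 = 3.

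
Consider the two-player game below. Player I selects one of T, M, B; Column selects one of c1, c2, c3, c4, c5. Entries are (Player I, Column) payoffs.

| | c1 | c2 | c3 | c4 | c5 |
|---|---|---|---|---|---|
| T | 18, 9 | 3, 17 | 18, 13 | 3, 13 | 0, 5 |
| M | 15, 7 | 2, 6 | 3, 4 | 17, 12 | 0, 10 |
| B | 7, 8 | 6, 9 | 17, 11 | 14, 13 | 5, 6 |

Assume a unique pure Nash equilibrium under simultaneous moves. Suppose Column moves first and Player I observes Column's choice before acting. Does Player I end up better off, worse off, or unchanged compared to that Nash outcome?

better off

Work backward from Player I's decision.
- c1 → Player I plays T (best of 18, 15, 7); Column gets 9.
- c2 → Player I plays B (best of 3, 2, 6); Column gets 9.
- c3 → Player I plays T (best of 18, 3, 17); Column gets 13.
- c4 → Player I plays M (best of 3, 17, 14); Column gets 12.
- c5 → Player I plays B (best of 0, 0, 5); Column gets 6.
Among 9, 9, 13, 12, 6, the best is 13 at c3. Subgame-perfect outcome: (T, c3) with payoffs (18, 13).
For the simultaneous game, intersect best replies.
Player I's best replies: c1→T; c2→B; c3→T; c4→M; c5→B.
Column's best replies: T→c2; M→c4; B→c4.
Only (M, c4) has each player best-responding; Nash payoffs (17, 12).
Player I earns 18 sequentially versus 17 at the Nash outcome: better off.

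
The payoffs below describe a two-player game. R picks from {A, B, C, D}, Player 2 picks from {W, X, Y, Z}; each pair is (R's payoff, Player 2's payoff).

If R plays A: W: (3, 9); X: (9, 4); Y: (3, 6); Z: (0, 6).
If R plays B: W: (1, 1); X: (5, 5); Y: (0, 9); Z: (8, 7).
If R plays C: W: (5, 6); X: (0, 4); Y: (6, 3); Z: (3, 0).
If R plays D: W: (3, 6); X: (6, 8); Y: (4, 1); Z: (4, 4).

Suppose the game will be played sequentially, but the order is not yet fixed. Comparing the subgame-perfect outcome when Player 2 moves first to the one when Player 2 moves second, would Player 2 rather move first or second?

If R leads: Player 2's best replies are A→W, B→Y, C→W, D→X; R's induced payoffs 3, 0, 5, 6; outcome (D, X), payoffs (6, 8).
If Player 2 leads: R's best replies are W→C, X→A, Y→C, Z→B; Player 2's induced payoffs 6, 4, 3, 7; outcome (B, Z), payoffs (8, 7).
Player 2 gets 7 moving first and 8 moving second, so Player 2 prefers to move second.

second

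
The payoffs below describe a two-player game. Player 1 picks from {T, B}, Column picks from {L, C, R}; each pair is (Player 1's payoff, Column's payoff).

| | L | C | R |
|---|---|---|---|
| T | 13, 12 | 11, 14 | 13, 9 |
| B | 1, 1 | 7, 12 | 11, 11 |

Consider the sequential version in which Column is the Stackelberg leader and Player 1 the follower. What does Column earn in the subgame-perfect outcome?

Solve by backward induction (Column leads).
- L: BR = T, leader payoff 12.
- C: BR = T, leader payoff 14.
- R: BR = T, leader payoff 9.
Maximizing over 12, 14, 9, Column chooses C. Subgame-perfect outcome: (T, C) with payoffs (11, 14).

14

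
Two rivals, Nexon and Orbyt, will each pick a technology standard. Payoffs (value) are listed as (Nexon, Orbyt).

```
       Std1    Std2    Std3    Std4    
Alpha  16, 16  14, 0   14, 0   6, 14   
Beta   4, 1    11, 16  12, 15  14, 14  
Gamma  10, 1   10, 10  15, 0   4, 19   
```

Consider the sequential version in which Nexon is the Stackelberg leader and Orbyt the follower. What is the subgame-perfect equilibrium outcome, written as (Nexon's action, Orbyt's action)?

(Alpha, Std1)

Orbyt best-responds to each possible Nexon move:
- Alpha: BR = Std1, leader payoff 16.
- Beta: BR = Std2, leader payoff 11.
- Gamma: BR = Std4, leader payoff 4.
Maximizing over 16, 11, 4, Nexon chooses Alpha. Subgame-perfect outcome: (Alpha, Std1) with payoffs (16, 16).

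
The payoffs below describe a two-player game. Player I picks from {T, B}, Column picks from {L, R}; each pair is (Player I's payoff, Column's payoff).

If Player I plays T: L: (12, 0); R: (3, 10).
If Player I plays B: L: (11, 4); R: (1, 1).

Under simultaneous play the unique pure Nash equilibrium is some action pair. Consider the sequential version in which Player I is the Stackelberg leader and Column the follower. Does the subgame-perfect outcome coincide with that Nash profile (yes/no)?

no

Column best-responds to each possible Player I move:
- T: BR = R, leader payoff 3.
- B: BR = L, leader payoff 11.
Player I's induced payoffs are 3, 11, so Player I commits to B. Subgame-perfect outcome: (B, L) with payoffs (11, 4).
Under simultaneous play:
Player I's best replies: L→T; R→T.
Column's best replies: T→R; B→L.
Only (T, R) has each player best-responding; Nash payoffs (3, 10).
Sequential outcome (B, L) differs from the Nash profile (T, R).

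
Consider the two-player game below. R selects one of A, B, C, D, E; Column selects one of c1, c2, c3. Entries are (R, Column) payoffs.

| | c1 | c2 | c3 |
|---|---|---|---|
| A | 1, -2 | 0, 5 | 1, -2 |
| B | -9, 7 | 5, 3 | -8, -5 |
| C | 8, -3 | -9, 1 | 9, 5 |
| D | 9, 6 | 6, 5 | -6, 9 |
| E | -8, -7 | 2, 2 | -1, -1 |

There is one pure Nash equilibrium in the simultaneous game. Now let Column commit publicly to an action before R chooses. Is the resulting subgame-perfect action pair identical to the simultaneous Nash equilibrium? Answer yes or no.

no

Work backward from R's decision.
- c1: R compares 1, -9, 8, 9, -8 and picks D; Column would get 6.
- c2: R compares 0, 5, -9, 6, 2 and picks D; Column would get 5.
- c3: R compares 1, -8, 9, -6, -1 and picks C; Column would get 5.
Among 6, 5, 5, the best is 6 at c1. Subgame-perfect outcome: (D, c1) with payoffs (9, 6).
For the simultaneous game, intersect best replies.
R's best replies: c1→D; c2→D; c3→C.
Column's best replies: A→c2; B→c1; C→c3; D→c3; E→c2.
Only (C, c3) has each player best-responding; Nash payoffs (9, 5).
Sequential outcome (D, c1) differs from the Nash profile (C, c3).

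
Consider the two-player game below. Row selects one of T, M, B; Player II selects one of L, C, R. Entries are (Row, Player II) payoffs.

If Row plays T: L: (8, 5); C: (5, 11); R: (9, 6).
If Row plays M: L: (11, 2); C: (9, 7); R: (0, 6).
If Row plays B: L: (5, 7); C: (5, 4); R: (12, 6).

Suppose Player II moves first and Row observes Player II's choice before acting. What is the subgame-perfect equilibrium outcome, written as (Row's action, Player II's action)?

(M, C)

Solve by backward induction (Player II leads).
- L: BR = M, leader payoff 2.
- C: BR = M, leader payoff 7.
- R: BR = B, leader payoff 6.
Among 2, 7, 6, the best is 7 at C. Subgame-perfect outcome: (M, C) with payoffs (9, 7).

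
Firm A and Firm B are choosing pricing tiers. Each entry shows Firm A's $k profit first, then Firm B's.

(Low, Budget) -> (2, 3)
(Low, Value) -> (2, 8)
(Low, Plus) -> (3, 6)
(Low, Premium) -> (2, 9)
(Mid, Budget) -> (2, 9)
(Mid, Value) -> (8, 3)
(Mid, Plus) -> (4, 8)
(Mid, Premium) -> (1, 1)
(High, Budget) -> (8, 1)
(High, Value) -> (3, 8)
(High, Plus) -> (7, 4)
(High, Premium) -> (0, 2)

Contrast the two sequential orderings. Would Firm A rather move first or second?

first

If Firm A leads: Firm B's best replies are Low→Premium, Mid→Budget, High→Value; Firm A's induced payoffs 2, 2, 3; outcome (High, Value), payoffs (3, 8).
If Firm B leads: Firm A's best replies are Budget→High, Value→Mid, Plus→High, Premium→Low; Firm B's induced payoffs 1, 3, 4, 9; outcome (Low, Premium), payoffs (2, 9).
Firm A gets 3 moving first and 2 moving second, so Firm A prefers to move first.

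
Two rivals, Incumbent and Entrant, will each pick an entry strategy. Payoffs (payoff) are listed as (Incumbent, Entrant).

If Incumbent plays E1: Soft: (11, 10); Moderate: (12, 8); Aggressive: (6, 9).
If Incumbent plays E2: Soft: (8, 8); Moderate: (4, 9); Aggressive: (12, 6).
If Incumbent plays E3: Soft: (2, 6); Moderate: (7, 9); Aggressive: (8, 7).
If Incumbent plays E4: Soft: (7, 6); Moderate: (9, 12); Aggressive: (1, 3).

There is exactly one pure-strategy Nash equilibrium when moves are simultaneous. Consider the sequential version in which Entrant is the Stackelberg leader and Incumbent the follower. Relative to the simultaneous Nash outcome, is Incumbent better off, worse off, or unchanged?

Solve by backward induction (Entrant leads).
- Soft: Incumbent compares 11, 8, 2, 7 and picks E1; Entrant would get 10.
- Moderate: Incumbent compares 12, 4, 7, 9 and picks E1; Entrant would get 8.
- Aggressive: Incumbent compares 6, 12, 8, 1 and picks E2; Entrant would get 6.
Maximizing over 10, 8, 6, Entrant chooses Soft. Subgame-perfect outcome: (E1, Soft) with payoffs (11, 10).
Now find the simultaneous Nash equilibrium.
Incumbent's best replies: Soft→E1; Moderate→E1; Aggressive→E2.
Entrant's best replies: E1→Soft; E2→Moderate; E3→Moderate; E4→Moderate.
Only (E1, Soft) has each player best-responding; Nash payoffs (11, 10).
Incumbent earns 11 sequentially versus 11 at the Nash outcome: unchanged.

unchanged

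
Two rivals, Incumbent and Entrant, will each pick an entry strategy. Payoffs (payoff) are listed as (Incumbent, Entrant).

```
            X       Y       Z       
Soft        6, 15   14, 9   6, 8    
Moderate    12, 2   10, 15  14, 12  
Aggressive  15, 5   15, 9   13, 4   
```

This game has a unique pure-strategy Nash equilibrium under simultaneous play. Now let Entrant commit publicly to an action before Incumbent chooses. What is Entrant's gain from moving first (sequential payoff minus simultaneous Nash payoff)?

3

Solve by backward induction (Entrant leads).
- X: Incumbent compares 6, 12, 15 and picks Aggressive; Entrant would get 5.
- Y: Incumbent compares 14, 10, 15 and picks Aggressive; Entrant would get 9.
- Z: Incumbent compares 6, 14, 13 and picks Moderate; Entrant would get 12.
Entrant's induced payoffs are 5, 9, 12, so Entrant commits to Z. Subgame-perfect outcome: (Moderate, Z) with payoffs (14, 12).
For the simultaneous game, intersect best replies.
Incumbent's best replies: X→Aggressive; Y→Aggressive; Z→Moderate.
Entrant's best replies: Soft→X; Moderate→Y; Aggressive→Y.
The unique mutual best reply is (Aggressive, Y), giving (15, 9).
Entrant's commitment gain: 12 − 9 = 3.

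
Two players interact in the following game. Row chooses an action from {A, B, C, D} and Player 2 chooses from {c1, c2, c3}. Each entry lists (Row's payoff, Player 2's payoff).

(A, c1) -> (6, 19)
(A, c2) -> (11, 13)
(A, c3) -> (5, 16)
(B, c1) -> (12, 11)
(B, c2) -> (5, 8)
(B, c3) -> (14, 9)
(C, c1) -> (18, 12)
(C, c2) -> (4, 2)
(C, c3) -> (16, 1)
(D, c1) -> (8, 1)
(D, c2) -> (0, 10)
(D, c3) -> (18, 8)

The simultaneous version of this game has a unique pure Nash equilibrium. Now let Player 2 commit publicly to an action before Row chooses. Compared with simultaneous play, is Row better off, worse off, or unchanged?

Work backward from Row's decision.
- c1: BR = C, leader payoff 12.
- c2: BR = A, leader payoff 13.
- c3: BR = D, leader payoff 8.
Among 12, 13, 8, the best is 13 at c2. Subgame-perfect outcome: (A, c2) with payoffs (11, 13).
Now find the simultaneous Nash equilibrium.
Row's best replies: c1→C; c2→A; c3→D.
Player 2's best replies: A→c1; B→c1; C→c1; D→c2.
The unique mutual best reply is (C, c1), giving (18, 12).
Row earns 11 sequentially versus 18 at the Nash outcome: worse off.

worse off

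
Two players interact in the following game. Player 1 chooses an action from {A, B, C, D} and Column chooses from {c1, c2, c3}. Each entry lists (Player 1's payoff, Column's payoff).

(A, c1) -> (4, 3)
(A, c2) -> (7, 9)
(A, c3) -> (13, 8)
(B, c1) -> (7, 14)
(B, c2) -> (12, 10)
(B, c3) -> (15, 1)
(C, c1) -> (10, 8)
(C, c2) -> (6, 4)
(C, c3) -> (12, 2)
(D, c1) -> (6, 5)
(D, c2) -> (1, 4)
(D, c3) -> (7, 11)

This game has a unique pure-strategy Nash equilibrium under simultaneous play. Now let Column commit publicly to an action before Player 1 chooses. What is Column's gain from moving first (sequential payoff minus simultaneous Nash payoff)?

2

Solve by backward induction (Column leads).
- c1: Player 1 compares 4, 7, 10, 6 and picks C; Column would get 8.
- c2: Player 1 compares 7, 12, 6, 1 and picks B; Column would get 10.
- c3: Player 1 compares 13, 15, 12, 7 and picks B; Column would get 1.
Column's induced payoffs are 8, 10, 1, so Column commits to c2. Subgame-perfect outcome: (B, c2) with payoffs (12, 10).
For the simultaneous game, intersect best replies.
Player 1's best replies: c1→C; c2→B; c3→B.
Column's best replies: A→c2; B→c1; C→c1; D→c3.
The unique mutual best reply is (C, c1), giving (10, 8).
Column's commitment gain: 10 − 8 = 2.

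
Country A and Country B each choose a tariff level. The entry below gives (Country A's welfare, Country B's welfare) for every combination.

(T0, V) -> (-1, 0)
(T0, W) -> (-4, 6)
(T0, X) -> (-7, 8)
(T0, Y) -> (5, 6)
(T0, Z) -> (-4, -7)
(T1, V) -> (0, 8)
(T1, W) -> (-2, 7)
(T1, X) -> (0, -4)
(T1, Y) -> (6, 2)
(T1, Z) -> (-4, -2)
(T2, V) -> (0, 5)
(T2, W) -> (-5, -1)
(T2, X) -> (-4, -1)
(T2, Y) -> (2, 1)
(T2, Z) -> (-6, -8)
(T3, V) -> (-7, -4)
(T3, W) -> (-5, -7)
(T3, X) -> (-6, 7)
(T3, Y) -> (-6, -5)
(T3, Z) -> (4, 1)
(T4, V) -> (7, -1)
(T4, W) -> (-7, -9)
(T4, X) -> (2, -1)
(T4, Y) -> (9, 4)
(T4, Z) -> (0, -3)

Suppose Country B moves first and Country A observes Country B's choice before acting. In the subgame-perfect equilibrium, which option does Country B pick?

W

Country A best-responds to each possible Country B move:
- V: BR = T4, leader payoff -1.
- W: BR = T1, leader payoff 7.
- X: BR = T4, leader payoff -1.
- Y: BR = T4, leader payoff 4.
- Z: BR = T3, leader payoff 1.
Country B's induced payoffs are -1, 7, -1, 4, 1, so Country B commits to W. Subgame-perfect outcome: (T1, W) with payoffs (-2, 7).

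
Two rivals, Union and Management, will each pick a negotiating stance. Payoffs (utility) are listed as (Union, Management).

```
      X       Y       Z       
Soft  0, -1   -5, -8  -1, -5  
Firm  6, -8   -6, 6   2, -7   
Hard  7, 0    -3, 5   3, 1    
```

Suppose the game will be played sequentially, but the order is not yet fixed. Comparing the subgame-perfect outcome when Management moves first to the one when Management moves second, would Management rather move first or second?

first

If Union leads: Management's best replies are Soft→X, Firm→Y, Hard→Y; Union's induced payoffs 0, -6, -3; outcome (Soft, X), payoffs (0, -1).
If Management leads: Union's best replies are X→Hard, Y→Hard, Z→Hard; Management's induced payoffs 0, 5, 1; outcome (Hard, Y), payoffs (-3, 5).
Management gets 5 moving first and -1 moving second, so Management prefers to move first.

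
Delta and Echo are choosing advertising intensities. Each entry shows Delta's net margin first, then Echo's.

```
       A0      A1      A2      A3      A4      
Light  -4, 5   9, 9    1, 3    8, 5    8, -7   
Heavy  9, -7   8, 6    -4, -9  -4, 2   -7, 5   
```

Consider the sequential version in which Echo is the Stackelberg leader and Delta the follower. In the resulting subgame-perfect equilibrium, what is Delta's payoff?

Work backward from Delta's decision.
- A0: BR = Heavy, leader payoff -7.
- A1: BR = Light, leader payoff 9.
- A2: BR = Light, leader payoff 3.
- A3: BR = Light, leader payoff 5.
- A4: BR = Light, leader payoff -7.
Echo's induced payoffs are -7, 9, 3, 5, -7, so Echo commits to A1. Subgame-perfect outcome: (Light, A1) with payoffs (9, 9).

9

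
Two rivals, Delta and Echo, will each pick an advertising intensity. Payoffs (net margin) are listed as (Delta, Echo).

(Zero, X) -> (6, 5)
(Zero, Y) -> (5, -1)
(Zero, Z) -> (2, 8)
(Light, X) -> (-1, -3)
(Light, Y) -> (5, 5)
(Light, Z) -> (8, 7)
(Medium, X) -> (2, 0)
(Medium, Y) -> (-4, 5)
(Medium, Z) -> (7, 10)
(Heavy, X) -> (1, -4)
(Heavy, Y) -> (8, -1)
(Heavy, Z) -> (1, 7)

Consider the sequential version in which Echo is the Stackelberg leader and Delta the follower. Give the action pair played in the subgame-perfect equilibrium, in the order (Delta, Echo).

Delta best-responds to each possible Echo move:
- X → Delta plays Zero (best of 6, -1, 2, 1); Echo gets 5.
- Y → Delta plays Heavy (best of 5, 5, -4, 8); Echo gets -1.
- Z → Delta plays Light (best of 2, 8, 7, 1); Echo gets 7.
Echo's induced payoffs are 5, -1, 7, so Echo commits to Z. Subgame-perfect outcome: (Light, Z) with payoffs (8, 7).

(Light, Z)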